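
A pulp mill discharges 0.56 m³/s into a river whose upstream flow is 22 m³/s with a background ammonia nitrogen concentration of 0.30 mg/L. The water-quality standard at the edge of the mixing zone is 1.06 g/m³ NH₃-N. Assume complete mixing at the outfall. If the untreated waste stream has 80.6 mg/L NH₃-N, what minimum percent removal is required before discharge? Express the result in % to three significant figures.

Mass balance: 1.06·22.56 = 0.56·Cₑ + 22·0.3.
Cₑ = (23.91 − 6.6) / 0.56 = 30.92 mg/L.
Required removal = 1 − 30.92/80.6 = 61.64 %.

61.6 %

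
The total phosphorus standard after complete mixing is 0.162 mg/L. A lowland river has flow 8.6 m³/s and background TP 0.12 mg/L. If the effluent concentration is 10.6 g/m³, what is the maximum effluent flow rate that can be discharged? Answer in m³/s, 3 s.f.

Mass balance at complete mixing: C_std·(Q_w + Q_r) = Q_w·C_e + Q_r·C_b.
Rearranging, Q_w = Q_r·(C_std − C_b)/(C_e − C_std) = 8.6·(0.162 − 0.12) / (10.6 − 0.162) = 0.0346 m³/s.

0.0346 m³/s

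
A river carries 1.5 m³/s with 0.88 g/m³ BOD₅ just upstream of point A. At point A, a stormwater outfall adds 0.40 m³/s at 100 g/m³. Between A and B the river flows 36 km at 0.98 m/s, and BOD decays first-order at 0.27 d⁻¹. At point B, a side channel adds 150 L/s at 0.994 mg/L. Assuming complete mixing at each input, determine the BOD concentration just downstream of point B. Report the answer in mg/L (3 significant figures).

18.0 mg/L

After input A: C = (1.5·0.88 + 0.4·100) / 1.9 = 21.75 mg/L.
Over the 36 km reach to input B (t = 3.673e+04 s = 0.4252 d), decay gives C = 21.75·exp(−0.27·0.4252) = 19.39 mg/L.
150 L/s = 0.15 m³/s.
After input B: C = (1.9·19.39 + 0.15·0.994) / 2.05 = 18.04 mg/L.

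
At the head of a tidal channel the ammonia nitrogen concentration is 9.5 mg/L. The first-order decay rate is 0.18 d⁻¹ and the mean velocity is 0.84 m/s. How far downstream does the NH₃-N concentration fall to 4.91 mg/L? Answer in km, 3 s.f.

From C = C₀·e^(−kt), t = ln(C₀/C)/k = ln(9.5/4.91)/0.18 = 0.66/0.18 = 3.667 d.
Distance = v·t = 0.84 m/s × 3.168e+05 s = 2.661e+05 m = 266.1 km.

266 km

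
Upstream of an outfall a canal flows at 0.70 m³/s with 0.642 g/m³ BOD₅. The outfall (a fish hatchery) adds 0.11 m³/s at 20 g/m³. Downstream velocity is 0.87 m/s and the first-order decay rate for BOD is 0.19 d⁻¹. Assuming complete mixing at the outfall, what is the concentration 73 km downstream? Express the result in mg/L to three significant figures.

2.72 mg/L

After complete mixing, C₀ = (0.11·20 + 0.7·0.642) / 0.81 = 3.271 mg/L.
Travel time t = 7.3e+04 m / 0.87 m/s = 8.391e+04 s = 0.9712 d.
C = 3.271·exp(−0.19·0.9712) = 3.271·0.8315 = 2.72 mg/L.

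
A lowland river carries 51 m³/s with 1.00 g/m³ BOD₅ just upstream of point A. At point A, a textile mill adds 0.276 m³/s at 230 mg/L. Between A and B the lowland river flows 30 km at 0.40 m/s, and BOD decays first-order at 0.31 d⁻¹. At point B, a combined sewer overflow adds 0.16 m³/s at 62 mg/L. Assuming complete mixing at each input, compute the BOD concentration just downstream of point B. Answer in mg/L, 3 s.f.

1.89 mg/L

After input A: C = (51·1 + 0.276·230) / 51.28 = 2.233 mg/L.
Over the 30 km reach to input B (t = 7.5e+04 s = 0.8681 d), decay gives C = 2.233·exp(−0.31·0.8681) = 1.706 mg/L.
After input B: C = (51.28·1.706 + 0.16·62) / 51.44 = 1.893 mg/L.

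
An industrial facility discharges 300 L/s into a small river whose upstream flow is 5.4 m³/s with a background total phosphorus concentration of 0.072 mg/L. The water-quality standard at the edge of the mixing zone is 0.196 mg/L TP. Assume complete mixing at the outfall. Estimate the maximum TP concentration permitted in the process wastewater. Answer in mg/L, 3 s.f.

2.43 mg/L

300 L/s = 0.3 m³/s.
Mass balance: 0.196·5.7 = 0.3·Cₑ + 5.4·0.072.
Cₑ = (1.117 − 0.3888) / 0.3 = 2.428 mg/L.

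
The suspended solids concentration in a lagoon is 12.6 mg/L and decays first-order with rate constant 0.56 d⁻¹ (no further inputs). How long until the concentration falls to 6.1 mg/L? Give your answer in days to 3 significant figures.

t = ln(C₀/C)/k = ln(12.6/6.1)/0.56 = 0.7254/0.56 = 1.295 d.

1.30 d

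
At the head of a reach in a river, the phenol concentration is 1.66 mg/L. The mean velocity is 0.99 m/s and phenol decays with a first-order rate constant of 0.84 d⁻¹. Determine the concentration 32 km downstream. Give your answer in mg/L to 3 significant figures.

Travel time t = 32 km / 0.99 m/s = 3.2e+04/0.99 = 3.232e+04 s = 0.3741 d.
First-order decay: C = 1.66·exp(−0.84·0.3741) = 1.66·0.7303 = 1.212 mg/L.

1.21 mg/L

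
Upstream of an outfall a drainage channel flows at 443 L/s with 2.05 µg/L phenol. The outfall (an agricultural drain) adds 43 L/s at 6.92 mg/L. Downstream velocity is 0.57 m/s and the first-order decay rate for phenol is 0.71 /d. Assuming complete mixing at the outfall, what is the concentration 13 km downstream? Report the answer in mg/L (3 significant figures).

43 L/s = 0.043 m³/s.
443 L/s = 0.443 m³/s.
2.05 µg/L = 0.00205 mg/L.
After complete mixing, C₀ = (0.043·6.92 + 0.443·0.00205) / 0.486 = 0.6141 mg/L.
Travel time t = 1.3e+04 m / 0.57 m/s = 2.281e+04 s = 0.264 d.
C = 0.6141·exp(−0.71·0.264) = 0.6141·0.8291 = 0.5092 mg/L.

0.509 mg/L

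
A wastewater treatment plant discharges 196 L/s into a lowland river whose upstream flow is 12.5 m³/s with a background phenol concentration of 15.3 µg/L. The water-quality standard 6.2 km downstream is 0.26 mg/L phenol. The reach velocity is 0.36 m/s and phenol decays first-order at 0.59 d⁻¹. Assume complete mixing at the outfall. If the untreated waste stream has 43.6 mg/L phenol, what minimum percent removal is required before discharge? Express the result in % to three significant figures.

58.8 %

196 L/s = 0.196 m³/s.
15.3 µg/L = 0.0153 mg/L.
Travel time to the compliance point: t = 6200/0.36 = 1.722e+04 s = 0.1993 d; decay factor exp(−0.59·0.1993) = 0.889.
So the concentration just after mixing may be at most 0.26/0.889 = 0.2924 mg/L.
Mass balance: 0.2924·12.7 = 0.196·Cₑ + 12.5·0.0153.
Cₑ = (3.713 − 0.1913) / 0.196 = 17.97 mg/L.
Required removal = 1 − 17.97/43.6 = 58.79 %.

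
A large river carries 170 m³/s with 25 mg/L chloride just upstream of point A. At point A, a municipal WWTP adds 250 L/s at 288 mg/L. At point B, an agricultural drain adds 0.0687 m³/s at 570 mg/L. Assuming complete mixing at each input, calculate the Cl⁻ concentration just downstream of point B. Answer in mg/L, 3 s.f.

250 L/s = 0.25 m³/s.
After input A: C = (170·25 + 0.25·288) / 170.2 = 25.39 mg/L.
After input B: C = (170.2·25.39 + 0.0687·570) / 170.3 = 25.61 mg/L.

25.6 mg/L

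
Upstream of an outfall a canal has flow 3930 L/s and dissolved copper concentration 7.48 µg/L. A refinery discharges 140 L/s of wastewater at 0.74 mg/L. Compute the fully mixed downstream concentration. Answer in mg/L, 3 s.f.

140 L/s = 0.14 m³/s.
3930 L/s = 3.93 m³/s.
7.48 µg/L = 0.00748 mg/L.
By mass balance at complete mixing, C = (0.14·0.74 + 3.93·0.00748) / (0.14 + 3.93) = 0.133/4.07 = 0.03268 mg/L.

0.0327 mg/L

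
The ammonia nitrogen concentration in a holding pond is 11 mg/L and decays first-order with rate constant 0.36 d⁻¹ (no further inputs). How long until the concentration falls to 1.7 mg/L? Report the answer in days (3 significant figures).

t = ln(C₀/C)/k = ln(11/1.7)/0.36 = 1.867/0.36 = 5.187 d.

5.19 d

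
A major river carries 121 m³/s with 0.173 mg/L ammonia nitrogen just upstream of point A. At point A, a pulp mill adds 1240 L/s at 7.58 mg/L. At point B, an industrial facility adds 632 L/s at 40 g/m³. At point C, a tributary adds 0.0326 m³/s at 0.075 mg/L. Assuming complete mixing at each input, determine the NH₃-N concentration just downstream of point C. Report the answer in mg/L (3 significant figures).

0.453 mg/L

1240 L/s = 1.24 m³/s.
After input A: C = (121·0.173 + 1.24·7.58) / 122.2 = 0.2481 mg/L.
632 L/s = 0.632 m³/s.
After input B: C = (122.2·0.2481 + 0.632·40) / 122.9 = 0.4526 mg/L.
After input C: C = (122.9·0.4526 + 0.0326·0.075) / 122.9 = 0.4525 mg/L.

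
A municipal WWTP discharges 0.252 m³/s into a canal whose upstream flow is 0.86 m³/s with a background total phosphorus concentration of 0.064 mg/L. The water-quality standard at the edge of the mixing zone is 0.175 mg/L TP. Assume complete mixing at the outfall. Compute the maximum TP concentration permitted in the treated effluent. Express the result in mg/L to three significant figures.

Mass balance: 0.175·1.112 = 0.252·Cₑ + 0.86·0.064.
Cₑ = (0.1946 − 0.05504) / 0.252 = 0.5538 mg/L.

0.554 mg/L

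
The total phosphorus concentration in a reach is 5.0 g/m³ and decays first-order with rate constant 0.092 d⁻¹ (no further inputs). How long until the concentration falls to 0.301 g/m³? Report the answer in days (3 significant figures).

30.5 d

t = ln(C₀/C)/k = ln(5.0/0.301)/0.092 = 2.81/0.092 = 30.54 d.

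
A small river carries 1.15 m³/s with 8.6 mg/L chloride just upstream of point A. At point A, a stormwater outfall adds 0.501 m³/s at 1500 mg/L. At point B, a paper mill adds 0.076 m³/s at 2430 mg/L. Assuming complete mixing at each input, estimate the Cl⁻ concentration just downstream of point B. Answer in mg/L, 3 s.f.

548 mg/L

After input A: C = (1.15·8.6 + 0.501·1500) / 1.651 = 461.2 mg/L.
After input B: C = (1.651·461.2 + 0.076·2430) / 1.727 = 547.8 mg/L.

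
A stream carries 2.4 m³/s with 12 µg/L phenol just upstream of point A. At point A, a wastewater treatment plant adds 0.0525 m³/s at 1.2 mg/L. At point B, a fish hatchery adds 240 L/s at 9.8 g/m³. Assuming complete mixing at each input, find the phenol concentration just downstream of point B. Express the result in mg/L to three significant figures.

0.908 mg/L

12 µg/L = 0.012 mg/L.
After input A: C = (2.4·0.012 + 0.0525·1.2) / 2.453 = 0.03743 mg/L.
240 L/s = 0.24 m³/s.
After input B: C = (2.453·0.03743 + 0.24·9.8) / 2.692 = 0.9076 mg/L.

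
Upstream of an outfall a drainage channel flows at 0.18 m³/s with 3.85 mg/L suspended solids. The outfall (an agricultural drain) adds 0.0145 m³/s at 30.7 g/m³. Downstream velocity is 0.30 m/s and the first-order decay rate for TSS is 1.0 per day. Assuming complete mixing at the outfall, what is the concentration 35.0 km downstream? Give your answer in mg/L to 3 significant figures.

After complete mixing, C₀ = (0.0145·30.7 + 0.18·3.85) / 0.1945 = 5.852 mg/L.
Travel time t = 3.5e+04 m / 0.30 m/s = 1.167e+05 s = 1.35 d.
C = 5.852·exp(−1.0·1.35) = 5.852·0.2592 = 1.517 mg/L.

1.52 mg/L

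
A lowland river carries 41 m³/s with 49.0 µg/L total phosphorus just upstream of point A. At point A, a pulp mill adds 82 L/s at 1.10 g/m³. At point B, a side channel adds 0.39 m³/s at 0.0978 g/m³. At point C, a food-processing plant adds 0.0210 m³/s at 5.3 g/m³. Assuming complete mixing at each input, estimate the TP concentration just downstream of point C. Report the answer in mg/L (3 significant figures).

49.0 µg/L = 0.049 mg/L.
82 L/s = 0.082 m³/s.
After input A: C = (41·0.049 + 0.082·1.1) / 41.08 = 0.0511 mg/L.
After input B: C = (41.08·0.0511 + 0.39·0.0978) / 41.47 = 0.05154 mg/L.
After input C: C = (41.47·0.05154 + 0.021·5.3) / 41.49 = 0.05419 mg/L.

0.0542 mg/L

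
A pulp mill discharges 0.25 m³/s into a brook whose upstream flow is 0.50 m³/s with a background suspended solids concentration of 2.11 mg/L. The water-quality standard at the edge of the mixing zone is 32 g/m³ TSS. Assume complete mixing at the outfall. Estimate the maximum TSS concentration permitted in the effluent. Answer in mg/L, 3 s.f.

91.8 mg/L

Mass balance: 32·0.75 = 0.25·Cₑ + 0.5·2.11.
Cₑ = (24 − 1.055) / 0.25 = 91.78 mg/L.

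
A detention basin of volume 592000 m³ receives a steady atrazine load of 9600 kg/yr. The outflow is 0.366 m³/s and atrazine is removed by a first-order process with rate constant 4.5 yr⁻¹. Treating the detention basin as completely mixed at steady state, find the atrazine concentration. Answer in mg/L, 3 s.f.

Outflow Q = 0.366 m³/s × 3.156e+07 s/yr = 1.155e+07 m³/yr.
Steady-state CSTR mass balance: W = Q·C + k·V·C, so C = W/(Q + kV).
Q + kV = 1.155e+07 + 4.5·592000 = 1.421e+07 m³/yr.
C = 9600/1.421e+07 = 0.0006754 kg/m³ = 0.6754 mg/L.

0.675 mg/L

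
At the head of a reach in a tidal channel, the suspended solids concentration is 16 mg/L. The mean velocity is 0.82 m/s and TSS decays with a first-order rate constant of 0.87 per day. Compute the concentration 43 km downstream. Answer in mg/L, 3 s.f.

Travel time t = 43 km / 0.82 m/s = 4.3e+04/0.82 = 5.244e+04 s = 0.6069 d.
First-order decay: C = 16·exp(−0.87·0.6069) = 16·0.5898 = 9.436 mg/L.

9.44 mg/L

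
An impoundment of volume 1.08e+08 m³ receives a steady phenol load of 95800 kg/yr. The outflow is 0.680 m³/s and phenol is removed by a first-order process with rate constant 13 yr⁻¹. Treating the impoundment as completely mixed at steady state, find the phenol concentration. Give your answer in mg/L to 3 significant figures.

0.0672 mg/L

Outflow Q = 0.680 m³/s × 3.156e+07 s/yr = 2.146e+07 m³/yr.
Steady-state CSTR mass balance: W = Q·C + k·V·C, so C = W/(Q + kV).
Q + kV = 2.146e+07 + 13·1.08e+08 = 1.425e+09 m³/yr.
C = 95800/1.425e+09 = 6.721e-05 kg/m³ = 0.06721 mg/L.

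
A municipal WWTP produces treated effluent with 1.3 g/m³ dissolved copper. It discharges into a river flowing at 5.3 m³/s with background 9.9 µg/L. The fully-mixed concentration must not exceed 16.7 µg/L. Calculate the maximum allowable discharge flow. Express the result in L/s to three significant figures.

28.1 L/s

9.9 µg/L = 0.0099 mg/L.
16.7 µg/L = 0.0167 mg/L.
Mass balance at complete mixing: C_std·(Q_w + Q_r) = Q_w·C_e + Q_r·C_b.
Rearranging, Q_w = Q_r·(C_std − C_b)/(C_e − C_std) = 5.3·(0.0167 − 0.0099) / (1.3 − 0.0167) = 0.02808 m³/s.
= 28.08 L/s.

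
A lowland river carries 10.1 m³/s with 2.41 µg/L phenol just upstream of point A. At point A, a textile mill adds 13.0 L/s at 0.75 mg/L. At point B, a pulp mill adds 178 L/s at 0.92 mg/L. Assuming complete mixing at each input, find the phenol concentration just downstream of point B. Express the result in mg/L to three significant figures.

2.41 µg/L = 0.00241 mg/L.
13.0 L/s = 0.013 m³/s.
After input A: C = (10.1·0.00241 + 0.013·0.75) / 10.11 = 0.003371 mg/L.
178 L/s = 0.178 m³/s.
After input B: C = (10.11·0.003371 + 0.178·0.92) / 10.29 = 0.01923 mg/L.

0.0192 mg/L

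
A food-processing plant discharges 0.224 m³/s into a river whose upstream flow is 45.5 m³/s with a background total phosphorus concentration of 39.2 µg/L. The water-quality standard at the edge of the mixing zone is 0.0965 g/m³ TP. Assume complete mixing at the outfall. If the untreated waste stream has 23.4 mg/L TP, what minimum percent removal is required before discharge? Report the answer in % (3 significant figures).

49.8 %

39.2 µg/L = 0.0392 mg/L.
Mass balance: 0.0965·45.72 = 0.224·Cₑ + 45.5·0.0392.
Cₑ = (4.412 − 1.784) / 0.224 = 11.74 mg/L.
Required removal = 1 − 11.74/23.4 = 49.85 %.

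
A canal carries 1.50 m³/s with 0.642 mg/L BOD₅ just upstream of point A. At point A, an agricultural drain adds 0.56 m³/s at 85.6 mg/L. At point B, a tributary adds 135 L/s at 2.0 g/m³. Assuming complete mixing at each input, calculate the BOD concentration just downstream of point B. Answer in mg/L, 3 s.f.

After input A: C = (1.5·0.642 + 0.56·85.6) / 2.06 = 23.74 mg/L.
135 L/s = 0.135 m³/s.
After input B: C = (2.06·23.74 + 0.135·2) / 2.195 = 22.4 mg/L.

22.4 mg/L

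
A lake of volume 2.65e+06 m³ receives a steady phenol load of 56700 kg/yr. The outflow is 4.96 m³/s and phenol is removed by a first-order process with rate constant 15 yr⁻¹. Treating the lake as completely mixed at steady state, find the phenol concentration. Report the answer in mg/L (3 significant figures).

Outflow Q = 4.96 m³/s × 3.156e+07 s/yr = 1.565e+08 m³/yr.
Steady-state CSTR mass balance: W = Q·C + k·V·C, so C = W/(Q + kV).
Q + kV = 1.565e+08 + 15·2.65e+06 = 1.963e+08 m³/yr.
C = 56700/1.963e+08 = 0.0002889 kg/m³ = 0.2889 mg/L.

0.289 mg/L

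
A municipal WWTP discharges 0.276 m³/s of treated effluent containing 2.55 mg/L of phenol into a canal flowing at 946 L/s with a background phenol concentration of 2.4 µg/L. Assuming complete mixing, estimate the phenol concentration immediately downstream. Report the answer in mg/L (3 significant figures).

946 L/s = 0.946 m³/s.
2.4 µg/L = 0.0024 mg/L.
Flow-weighted mixing gives C = (0.276·2.55 + 0.946·0.0024) / (0.276 + 0.946) = 0.7061/1.222 = 0.5778 mg/L.

0.578 mg/L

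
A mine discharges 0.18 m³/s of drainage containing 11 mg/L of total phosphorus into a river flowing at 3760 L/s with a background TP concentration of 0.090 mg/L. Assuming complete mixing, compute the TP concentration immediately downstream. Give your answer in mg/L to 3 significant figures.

3760 L/s = 3.76 m³/s.
Flow-weighted mixing gives C = (0.18·11 + 3.76·0.09) / (0.18 + 3.76) = 2.318/3.94 = 0.5884 mg/L.

0.588 mg/L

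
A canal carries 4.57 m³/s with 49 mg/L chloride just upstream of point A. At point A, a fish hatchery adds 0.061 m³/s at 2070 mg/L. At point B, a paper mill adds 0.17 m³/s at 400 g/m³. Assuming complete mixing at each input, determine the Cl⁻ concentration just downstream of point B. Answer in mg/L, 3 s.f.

87.1 mg/L

After input A: C = (4.57·49 + 0.061·2070) / 4.631 = 75.62 mg/L.
After input B: C = (4.631·75.62 + 0.17·400) / 4.801 = 87.11 mg/L.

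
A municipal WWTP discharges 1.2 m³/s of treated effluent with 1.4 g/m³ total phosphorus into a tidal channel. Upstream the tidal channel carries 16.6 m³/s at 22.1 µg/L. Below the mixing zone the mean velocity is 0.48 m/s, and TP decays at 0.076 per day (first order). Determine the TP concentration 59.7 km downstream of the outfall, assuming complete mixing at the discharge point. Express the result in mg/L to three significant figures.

22.1 µg/L = 0.0221 mg/L.
After complete mixing, C₀ = (1.2·1.4 + 16.6·0.0221) / 17.8 = 0.115 mg/L.
Travel time t = 5.97e+04 m / 0.48 m/s = 1.244e+05 s = 1.44 d.
C = 0.115·exp(−0.076·1.44) = 0.115·0.8964 = 0.1031 mg/L.

0.103 mg/L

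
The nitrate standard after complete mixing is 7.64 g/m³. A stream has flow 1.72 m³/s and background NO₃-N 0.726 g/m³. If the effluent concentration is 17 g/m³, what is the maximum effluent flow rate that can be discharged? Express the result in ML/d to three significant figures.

Mass balance at complete mixing: C_std·(Q_w + Q_r) = Q_w·C_e + Q_r·C_b.
Rearranging, Q_w = Q_r·(C_std − C_b)/(C_e − C_std) = 1.72·(7.64 − 0.726) / (17 − 7.64) = 1.271 m³/s.
= 109.8 ML/d.

110 ML/d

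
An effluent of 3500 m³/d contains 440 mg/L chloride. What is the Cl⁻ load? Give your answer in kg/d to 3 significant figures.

1540 kg/d

3500 m³/d = 0.04051 m³/s.
Mass flux = Q·C = 0.04051 m³/s × 440 g/m³ = 17.82 g/s.
= 17.82 g/s × 86.4 = 1540 kg/d.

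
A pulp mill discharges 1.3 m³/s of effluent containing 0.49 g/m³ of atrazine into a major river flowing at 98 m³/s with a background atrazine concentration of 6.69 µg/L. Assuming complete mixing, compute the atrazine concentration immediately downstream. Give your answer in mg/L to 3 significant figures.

0.0130 mg/L

6.69 µg/L = 0.00669 mg/L.
Conservation of mass across the mixing zone: C = (1.3·0.49 + 98·0.00669) / (1.3 + 98) = 1.293/99.3 = 0.01302 mg/L.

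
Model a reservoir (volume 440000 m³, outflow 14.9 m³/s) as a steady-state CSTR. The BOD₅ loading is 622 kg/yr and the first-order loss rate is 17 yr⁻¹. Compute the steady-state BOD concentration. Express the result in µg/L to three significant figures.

Outflow Q = 14.9 m³/s × 3.156e+07 s/yr = 4.702e+08 m³/yr.
Steady-state CSTR mass balance: W = Q·C + k·V·C, so C = W/(Q + kV).
Q + kV = 4.702e+08 + 17·440000 = 4.777e+08 m³/yr.
C = 622/4.777e+08 = 1.302e-06 kg/m³ = 0.001302 mg/L = 1.302 µg/L.

1.30 µg/L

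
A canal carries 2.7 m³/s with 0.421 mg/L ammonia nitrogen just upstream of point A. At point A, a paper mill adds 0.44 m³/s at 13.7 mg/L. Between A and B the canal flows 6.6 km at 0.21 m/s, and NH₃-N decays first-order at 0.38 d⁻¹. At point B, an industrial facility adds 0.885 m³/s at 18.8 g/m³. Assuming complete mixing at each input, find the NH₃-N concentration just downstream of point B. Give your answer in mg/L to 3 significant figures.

5.68 mg/L

After input A: C = (2.7·0.421 + 0.44·13.7) / 3.14 = 2.282 mg/L.
Over the 6.6 km reach to input B (t = 3.143e+04 s = 0.3638 d), decay gives C = 2.282·exp(−0.38·0.3638) = 1.987 mg/L.
After input B: C = (3.14·1.987 + 0.885·18.8) / 4.025 = 5.684 mg/L.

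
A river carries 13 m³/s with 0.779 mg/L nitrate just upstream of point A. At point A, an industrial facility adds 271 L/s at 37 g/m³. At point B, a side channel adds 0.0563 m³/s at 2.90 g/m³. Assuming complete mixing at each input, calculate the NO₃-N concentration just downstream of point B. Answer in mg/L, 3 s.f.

271 L/s = 0.271 m³/s.
After input A: C = (13·0.779 + 0.271·37) / 13.27 = 1.519 mg/L.
After input B: C = (13.27·1.519 + 0.0563·2.9) / 13.33 = 1.524 mg/L.

1.52 mg/L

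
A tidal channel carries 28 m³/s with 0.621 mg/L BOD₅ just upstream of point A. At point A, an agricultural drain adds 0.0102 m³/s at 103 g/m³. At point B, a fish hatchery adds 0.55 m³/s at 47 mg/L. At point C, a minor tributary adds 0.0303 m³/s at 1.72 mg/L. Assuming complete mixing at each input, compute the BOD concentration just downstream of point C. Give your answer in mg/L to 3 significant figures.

After input A: C = (28·0.621 + 0.0102·103) / 28.01 = 0.6583 mg/L.
After input B: C = (28.01·0.6583 + 0.55·47) / 28.56 = 1.551 mg/L.
After input C: C = (28.56·1.551 + 0.0303·1.72) / 28.59 = 1.551 mg/L.

1.55 mg/L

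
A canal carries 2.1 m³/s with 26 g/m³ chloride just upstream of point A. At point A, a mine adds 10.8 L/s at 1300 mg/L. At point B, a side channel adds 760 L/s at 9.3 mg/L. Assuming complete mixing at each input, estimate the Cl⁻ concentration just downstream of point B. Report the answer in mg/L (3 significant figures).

10.8 L/s = 0.0108 m³/s.
After input A: C = (2.1·26 + 0.0108·1300) / 2.111 = 32.52 mg/L.
760 L/s = 0.76 m³/s.
After input B: C = (2.111·32.52 + 0.76·9.3) / 2.871 = 26.37 mg/L.

26.4 mg/L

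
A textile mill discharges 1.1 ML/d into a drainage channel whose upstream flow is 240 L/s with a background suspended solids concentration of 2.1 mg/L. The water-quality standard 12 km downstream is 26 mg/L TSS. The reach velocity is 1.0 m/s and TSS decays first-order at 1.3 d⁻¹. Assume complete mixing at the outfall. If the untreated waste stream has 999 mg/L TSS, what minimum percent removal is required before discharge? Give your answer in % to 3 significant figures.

42.1 %

1.1 ML/d = 0.01273 m³/s.
240 L/s = 0.24 m³/s.
Travel time to the compliance point: t = 1.2e+04/1.0 = 1.2e+04 s = 0.1389 d; decay factor exp(−1.3·0.1389) = 0.8348.
So the concentration just after mixing may be at most 26/0.8348 = 31.14 mg/L.
Mass balance: 31.14·0.2527 = 0.01273·Cₑ + 0.24·2.1.
Cₑ = (7.871 − 0.504) / 0.01273 = 578.7 mg/L.
Required removal = 1 − 578.7/999 = 42.08 %.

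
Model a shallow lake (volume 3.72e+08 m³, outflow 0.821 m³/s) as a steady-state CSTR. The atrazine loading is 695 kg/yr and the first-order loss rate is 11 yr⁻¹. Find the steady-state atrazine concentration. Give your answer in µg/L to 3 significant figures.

Outflow Q = 0.821 m³/s × 3.156e+07 s/yr = 2.591e+07 m³/yr.
Steady-state CSTR mass balance: W = Q·C + k·V·C, so C = W/(Q + kV).
Q + kV = 2.591e+07 + 11·3.72e+08 = 4.118e+09 m³/yr.
C = 695/4.118e+09 = 1.688e-07 kg/m³ = 0.0001688 mg/L = 0.1688 µg/L.

0.169 µg/L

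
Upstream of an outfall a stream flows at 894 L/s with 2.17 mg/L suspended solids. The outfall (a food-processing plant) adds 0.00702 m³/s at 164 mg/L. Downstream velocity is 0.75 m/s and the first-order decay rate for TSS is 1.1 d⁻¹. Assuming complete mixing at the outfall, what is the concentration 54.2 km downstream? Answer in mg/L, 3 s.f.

1.37 mg/L

894 L/s = 0.894 m³/s.
After complete mixing, C₀ = (0.00702·164 + 0.894·2.17) / 0.901 = 3.431 mg/L.
Travel time t = 5.42e+04 m / 0.75 m/s = 7.227e+04 s = 0.8364 d.
C = 3.431·exp(−1.1·0.8364) = 3.431·0.3985 = 1.367 mg/L.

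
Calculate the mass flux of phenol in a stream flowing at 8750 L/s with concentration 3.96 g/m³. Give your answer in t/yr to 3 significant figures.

1090 t/yr

8750 L/s = 8.75 m³/s.
Mass flux = Q·C = 8.75 m³/s × 3.96 g/m³ = 34.65 g/s.
= 34.65 g/s × 31.56 = 1093 t/yr.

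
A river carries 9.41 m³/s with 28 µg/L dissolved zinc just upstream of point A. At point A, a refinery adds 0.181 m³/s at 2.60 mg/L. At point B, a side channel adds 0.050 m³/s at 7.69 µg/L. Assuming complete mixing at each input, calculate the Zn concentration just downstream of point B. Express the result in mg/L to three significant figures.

28 µg/L = 0.028 mg/L.
After input A: C = (9.41·0.028 + 0.181·2.6) / 9.591 = 0.07654 mg/L.
7.69 µg/L = 0.00769 mg/L.
After input B: C = (9.591·0.07654 + 0.05·0.00769) / 9.641 = 0.07618 mg/L.

0.0762 mg/L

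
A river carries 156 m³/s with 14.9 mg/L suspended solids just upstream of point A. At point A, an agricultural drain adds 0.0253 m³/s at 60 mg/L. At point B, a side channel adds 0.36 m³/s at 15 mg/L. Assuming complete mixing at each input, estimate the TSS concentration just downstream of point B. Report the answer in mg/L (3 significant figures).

14.9 mg/L

After input A: C = (156·14.9 + 0.0253·60) / 156 = 14.91 mg/L.
After input B: C = (156·14.91 + 0.36·15) / 156.4 = 14.91 mg/L.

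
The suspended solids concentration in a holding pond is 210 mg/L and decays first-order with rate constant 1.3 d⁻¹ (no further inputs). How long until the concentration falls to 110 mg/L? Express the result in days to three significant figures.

t = ln(C₀/C)/k = ln(210/110)/1.3 = 0.6466/1.3 = 0.4974 d.

0.497 d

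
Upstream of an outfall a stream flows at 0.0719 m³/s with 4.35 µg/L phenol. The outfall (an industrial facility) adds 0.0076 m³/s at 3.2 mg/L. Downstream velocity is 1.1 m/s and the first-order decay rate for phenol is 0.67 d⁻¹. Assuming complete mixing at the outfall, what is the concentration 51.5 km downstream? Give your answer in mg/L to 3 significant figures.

4.35 µg/L = 0.00435 mg/L.
After complete mixing, C₀ = (0.0076·3.2 + 0.0719·0.00435) / 0.0795 = 0.3098 mg/L.
Travel time t = 5.15e+04 m / 1.1 m/s = 4.682e+04 s = 0.5419 d.
C = 0.3098·exp(−0.67·0.5419) = 0.3098·0.6955 = 0.2155 mg/L.

0.216 mg/L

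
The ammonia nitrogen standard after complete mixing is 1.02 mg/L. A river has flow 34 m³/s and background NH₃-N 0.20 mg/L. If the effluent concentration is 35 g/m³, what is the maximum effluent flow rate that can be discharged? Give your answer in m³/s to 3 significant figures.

Mass balance at complete mixing: C_std·(Q_w + Q_r) = Q_w·C_e + Q_r·C_b.
Rearranging, Q_w = Q_r·(C_std − C_b)/(C_e − C_std) = 34·(1.02 − 0.2) / (35 − 1.02) = 0.8205 m³/s.

0.820 m³/s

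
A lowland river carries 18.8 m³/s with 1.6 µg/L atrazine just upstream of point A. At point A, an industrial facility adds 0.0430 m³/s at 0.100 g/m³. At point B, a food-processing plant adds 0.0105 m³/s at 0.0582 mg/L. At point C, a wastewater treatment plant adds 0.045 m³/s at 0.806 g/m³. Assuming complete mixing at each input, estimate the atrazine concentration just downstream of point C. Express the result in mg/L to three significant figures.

0.00377 mg/L

1.6 µg/L = 0.0016 mg/L.
After input A: C = (18.8·0.0016 + 0.043·0.1) / 18.84 = 0.001825 mg/L.
After input B: C = (18.84·0.001825 + 0.0105·0.0582) / 18.85 = 0.001856 mg/L.
After input C: C = (18.85·0.001856 + 0.045·0.806) / 18.9 = 0.003771 mg/L.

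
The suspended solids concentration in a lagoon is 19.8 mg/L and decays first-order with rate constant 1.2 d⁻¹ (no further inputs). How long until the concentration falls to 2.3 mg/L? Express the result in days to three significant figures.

t = ln(C₀/C)/k = ln(19.8/2.3)/1.2 = 2.153/1.2 = 1.794 d.

1.79 d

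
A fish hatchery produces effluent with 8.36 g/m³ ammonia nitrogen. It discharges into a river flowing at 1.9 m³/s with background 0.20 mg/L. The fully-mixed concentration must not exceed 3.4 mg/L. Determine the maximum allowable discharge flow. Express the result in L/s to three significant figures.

Mass balance at complete mixing: C_std·(Q_w + Q_r) = Q_w·C_e + Q_r·C_b.
Rearranging, Q_w = Q_r·(C_std − C_b)/(C_e − C_std) = 1.9·(3.4 − 0.2) / (8.36 − 3.4) = 1.226 m³/s.
= 1226 L/s.

1230 L/s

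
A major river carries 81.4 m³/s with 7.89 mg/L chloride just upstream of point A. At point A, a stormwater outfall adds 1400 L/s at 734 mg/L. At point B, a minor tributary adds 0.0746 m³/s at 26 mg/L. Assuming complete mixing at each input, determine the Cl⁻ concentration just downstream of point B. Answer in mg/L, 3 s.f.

20.2 mg/L

1400 L/s = 1.4 m³/s.
After input A: C = (81.4·7.89 + 1.4·734) / 82.8 = 20.17 mg/L.
After input B: C = (82.8·20.17 + 0.0746·26) / 82.87 = 20.17 mg/L.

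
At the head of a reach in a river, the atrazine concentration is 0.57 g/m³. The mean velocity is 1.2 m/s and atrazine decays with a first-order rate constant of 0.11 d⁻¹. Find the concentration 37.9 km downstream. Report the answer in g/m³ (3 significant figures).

Travel time t = 37.9 km / 1.2 m/s = 3.79e+04/1.2 = 3.158e+04 s = 0.3655 d.
First-order decay: C = 0.57·exp(−0.11·0.3655) = 0.57·0.9606 = 0.5475 g/m³.

0.548 g/m³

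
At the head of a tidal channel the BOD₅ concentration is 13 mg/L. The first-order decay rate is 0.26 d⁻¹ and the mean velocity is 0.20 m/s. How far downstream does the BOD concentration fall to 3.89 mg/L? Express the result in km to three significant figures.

80.2 km

From C = C₀·e^(−kt), t = ln(C₀/C)/k = ln(13/3.89)/0.26 = 1.207/0.26 = 4.641 d.
Distance = v·t = 0.20 m/s × 4.009e+05 s = 8.019e+04 m = 80.19 km.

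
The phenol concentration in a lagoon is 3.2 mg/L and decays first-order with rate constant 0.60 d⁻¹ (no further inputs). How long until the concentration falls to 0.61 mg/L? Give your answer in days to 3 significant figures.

t = ln(C₀/C)/k = ln(3.2/0.61)/0.60 = 1.657/0.60 = 2.762 d.

2.76 d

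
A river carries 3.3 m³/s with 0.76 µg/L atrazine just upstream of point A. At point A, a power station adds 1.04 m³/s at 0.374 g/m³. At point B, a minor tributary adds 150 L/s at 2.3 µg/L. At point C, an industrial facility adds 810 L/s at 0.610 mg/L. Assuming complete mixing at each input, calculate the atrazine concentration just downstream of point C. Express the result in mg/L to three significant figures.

0.167 mg/L

0.76 µg/L = 0.00076 mg/L.
After input A: C = (3.3·0.00076 + 1.04·0.374) / 4.34 = 0.0902 mg/L.
150 L/s = 0.15 m³/s.
2.3 µg/L = 0.0023 mg/L.
After input B: C = (4.34·0.0902 + 0.15·0.0023) / 4.49 = 0.08726 mg/L.
810 L/s = 0.81 m³/s.
After input C: C = (4.49·0.08726 + 0.81·0.61) / 5.3 = 0.1672 mg/L.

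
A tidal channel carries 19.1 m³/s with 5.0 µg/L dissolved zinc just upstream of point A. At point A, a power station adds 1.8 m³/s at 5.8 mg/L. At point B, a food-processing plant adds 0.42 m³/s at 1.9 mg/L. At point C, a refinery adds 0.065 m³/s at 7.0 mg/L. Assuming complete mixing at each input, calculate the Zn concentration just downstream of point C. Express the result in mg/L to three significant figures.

0.551 mg/L

5.0 µg/L = 0.005 mg/L.
After input A: C = (19.1·0.005 + 1.8·5.8) / 20.9 = 0.5041 mg/L.
After input B: C = (20.9·0.5041 + 0.42·1.9) / 21.32 = 0.5316 mg/L.
After input C: C = (21.32·0.5316 + 0.065·7) / 21.39 = 0.5513 mg/L.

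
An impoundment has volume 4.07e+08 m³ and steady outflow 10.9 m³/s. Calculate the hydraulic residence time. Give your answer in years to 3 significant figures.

Q = 10.9 m³/s × 3.156e+07 s/yr = 3.44e+08 m³/yr.
Hydraulic residence time τ = V/Q = 4.07e+08/3.44e+08 = 1.183 yr.

1.18 yr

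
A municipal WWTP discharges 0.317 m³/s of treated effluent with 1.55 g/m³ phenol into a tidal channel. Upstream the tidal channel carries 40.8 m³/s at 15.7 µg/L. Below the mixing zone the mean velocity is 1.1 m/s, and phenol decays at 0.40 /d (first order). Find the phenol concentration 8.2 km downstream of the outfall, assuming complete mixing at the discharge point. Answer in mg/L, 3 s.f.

0.0266 mg/L

15.7 µg/L = 0.0157 mg/L.
After complete mixing, C₀ = (0.317·1.55 + 40.8·0.0157) / 41.12 = 0.02753 mg/L.
Travel time t = 8200 m / 1.1 m/s = 7455 s = 0.08628 d.
C = 0.02753·exp(−0.40·0.08628) = 0.02753·0.9661 = 0.0266 mg/L.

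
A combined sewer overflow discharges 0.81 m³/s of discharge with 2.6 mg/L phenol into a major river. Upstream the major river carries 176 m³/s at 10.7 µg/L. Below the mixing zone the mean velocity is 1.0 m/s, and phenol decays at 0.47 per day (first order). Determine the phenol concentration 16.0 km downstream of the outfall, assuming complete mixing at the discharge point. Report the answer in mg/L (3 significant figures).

10.7 µg/L = 0.0107 mg/L.
After complete mixing, C₀ = (0.81·2.6 + 176·0.0107) / 176.8 = 0.02256 mg/L.
Travel time t = 1.6e+04 m / 1.0 m/s = 1.6e+04 s = 0.1852 d.
C = 0.02256·exp(−0.47·0.1852) = 0.02256·0.9166 = 0.02068 mg/L.

0.0207 mg/L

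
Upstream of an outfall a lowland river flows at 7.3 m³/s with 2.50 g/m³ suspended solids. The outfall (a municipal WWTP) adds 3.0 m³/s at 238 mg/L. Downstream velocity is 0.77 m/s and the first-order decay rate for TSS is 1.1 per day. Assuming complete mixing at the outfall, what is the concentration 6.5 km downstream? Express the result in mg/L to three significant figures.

63.8 mg/L

After complete mixing, C₀ = (3·238 + 7.3·2.5) / 10.3 = 71.09 mg/L.
Travel time t = 6500 m / 0.77 m/s = 8442 s = 0.0977 d.
C = 71.09·exp(−1.1·0.0977) = 71.09·0.8981 = 63.85 mg/L.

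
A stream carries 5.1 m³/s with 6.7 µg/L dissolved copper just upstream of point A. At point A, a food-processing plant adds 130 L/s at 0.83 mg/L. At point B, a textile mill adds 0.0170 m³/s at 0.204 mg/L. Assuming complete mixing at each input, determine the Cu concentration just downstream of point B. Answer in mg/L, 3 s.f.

6.7 µg/L = 0.0067 mg/L.
130 L/s = 0.13 m³/s.
After input A: C = (5.1·0.0067 + 0.13·0.83) / 5.23 = 0.02716 mg/L.
After input B: C = (5.23·0.02716 + 0.017·0.204) / 5.247 = 0.02774 mg/L.

0.0277 mg/L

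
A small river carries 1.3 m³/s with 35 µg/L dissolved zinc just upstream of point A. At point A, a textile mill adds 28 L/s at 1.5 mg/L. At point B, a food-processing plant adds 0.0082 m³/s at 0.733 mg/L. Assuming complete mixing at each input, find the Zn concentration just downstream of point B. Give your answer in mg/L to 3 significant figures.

35 µg/L = 0.035 mg/L.
28 L/s = 0.028 m³/s.
After input A: C = (1.3·0.035 + 0.028·1.5) / 1.328 = 0.06589 mg/L.
After input B: C = (1.328·0.06589 + 0.0082·0.733) / 1.336 = 0.06998 mg/L.

0.0700 mg/L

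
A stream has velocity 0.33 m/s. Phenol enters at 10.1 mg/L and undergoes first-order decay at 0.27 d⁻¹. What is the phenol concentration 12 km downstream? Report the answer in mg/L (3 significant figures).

9.02 mg/L

Travel time t = 12 km / 0.33 m/s = 1.2e+04/0.33 = 3.636e+04 s = 0.4209 d.
First-order decay: C = 10.1·exp(−0.27·0.4209) = 10.1·0.8926 = 9.015 mg/L.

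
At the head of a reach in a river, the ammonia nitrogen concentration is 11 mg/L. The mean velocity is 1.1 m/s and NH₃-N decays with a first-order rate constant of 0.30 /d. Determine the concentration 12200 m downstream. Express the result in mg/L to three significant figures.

10.6 mg/L

Travel time t = 12200 m / 1.1 m/s = 1.22e+04/1.1 = 1.109e+04 s = 0.1284 d.
First-order decay: C = 11·exp(−0.30·0.1284) = 11·0.9622 = 10.58 mg/L.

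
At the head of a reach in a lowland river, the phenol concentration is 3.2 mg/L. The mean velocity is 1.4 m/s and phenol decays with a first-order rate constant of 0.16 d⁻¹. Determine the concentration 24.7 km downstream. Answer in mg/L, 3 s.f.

Travel time t = 24.7 km / 1.4 m/s = 2.47e+04/1.4 = 1.764e+04 s = 0.2042 d.
First-order decay: C = 3.2·exp(−0.16·0.2042) = 3.2·0.9679 = 3.097 mg/L.

3.10 mg/L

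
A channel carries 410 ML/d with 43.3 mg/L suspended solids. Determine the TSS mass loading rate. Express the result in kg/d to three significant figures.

17800 kg/d

410 ML/d = 4.745 m³/s.
Mass flux = Q·C = 4.745 m³/s × 43.3 g/m³ = 205.5 g/s.
= 205.5 g/s × 86.4 = 1.775e+04 kg/d.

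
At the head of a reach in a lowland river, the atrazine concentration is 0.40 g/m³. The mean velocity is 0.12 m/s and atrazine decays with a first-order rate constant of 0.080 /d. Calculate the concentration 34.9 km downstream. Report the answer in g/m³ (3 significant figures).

Travel time t = 34.9 km / 0.12 m/s = 3.49e+04/0.12 = 2.908e+05 s = 3.366 d.
First-order decay: C = 0.40·exp(−0.080·3.366) = 0.40·0.7639 = 0.3056 g/m³.

0.306 g/m³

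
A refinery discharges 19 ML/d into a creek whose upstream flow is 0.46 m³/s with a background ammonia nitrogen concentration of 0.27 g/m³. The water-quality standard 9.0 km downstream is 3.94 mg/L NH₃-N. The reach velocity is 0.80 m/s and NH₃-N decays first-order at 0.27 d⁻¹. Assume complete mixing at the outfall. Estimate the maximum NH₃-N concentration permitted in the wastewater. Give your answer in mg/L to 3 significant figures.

19 ML/d = 0.2199 m³/s.
Travel time to the compliance point: t = 9000/0.80 = 1.125e+04 s = 0.1302 d; decay factor exp(−0.27·0.1302) = 0.9655.
So the concentration just after mixing may be at most 3.94/0.9655 = 4.081 mg/L.
Mass balance: 4.081·0.6799 = 0.2199·Cₑ + 0.46·0.27.
Cₑ = (2.775 − 0.1242) / 0.2199 = 12.05 mg/L.

12.1 mg/L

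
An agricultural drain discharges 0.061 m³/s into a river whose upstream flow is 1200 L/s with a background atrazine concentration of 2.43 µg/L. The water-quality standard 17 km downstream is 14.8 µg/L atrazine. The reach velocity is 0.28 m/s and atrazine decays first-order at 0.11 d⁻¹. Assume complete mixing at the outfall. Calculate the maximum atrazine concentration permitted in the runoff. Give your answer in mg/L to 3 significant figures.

0.283 mg/L

1200 L/s = 1.2 m³/s.
2.43 µg/L = 0.00243 mg/L.
14.8 µg/L = 0.0148 mg/L.
Travel time to the compliance point: t = 1.7e+04/0.28 = 6.071e+04 s = 0.7027 d; decay factor exp(−0.11·0.7027) = 0.9256.
So the concentration just after mixing may be at most 0.0148/0.9256 = 0.01599 mg/L.
Mass balance: 0.01599·1.261 = 0.061·Cₑ + 1.2·0.00243.
Cₑ = (0.02016 − 0.002916) / 0.061 = 0.2827 mg/L.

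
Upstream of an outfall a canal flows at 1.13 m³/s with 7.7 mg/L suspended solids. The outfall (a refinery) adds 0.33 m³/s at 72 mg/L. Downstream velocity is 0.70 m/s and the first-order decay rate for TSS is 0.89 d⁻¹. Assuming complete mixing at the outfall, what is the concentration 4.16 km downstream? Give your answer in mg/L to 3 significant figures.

After complete mixing, C₀ = (0.33·72 + 1.13·7.7) / 1.46 = 22.23 mg/L.
Travel time t = 4160 m / 0.70 m/s = 5943 s = 0.06878 d.
C = 22.23·exp(−0.89·0.06878) = 22.23·0.9406 = 20.91 mg/L.

20.9 mg/L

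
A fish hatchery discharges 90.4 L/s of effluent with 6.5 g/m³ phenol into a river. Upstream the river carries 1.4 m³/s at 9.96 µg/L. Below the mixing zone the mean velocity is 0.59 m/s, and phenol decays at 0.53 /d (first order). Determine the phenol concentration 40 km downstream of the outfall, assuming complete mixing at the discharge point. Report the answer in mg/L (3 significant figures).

0.266 mg/L

90.4 L/s = 0.0904 m³/s.
9.96 µg/L = 0.00996 mg/L.
After complete mixing, C₀ = (0.0904·6.5 + 1.4·0.00996) / 1.49 = 0.4036 mg/L.
Travel time t = 4e+04 m / 0.59 m/s = 6.78e+04 s = 0.7847 d.
C = 0.4036·exp(−0.53·0.7847) = 0.4036·0.6598 = 0.2663 mg/L.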